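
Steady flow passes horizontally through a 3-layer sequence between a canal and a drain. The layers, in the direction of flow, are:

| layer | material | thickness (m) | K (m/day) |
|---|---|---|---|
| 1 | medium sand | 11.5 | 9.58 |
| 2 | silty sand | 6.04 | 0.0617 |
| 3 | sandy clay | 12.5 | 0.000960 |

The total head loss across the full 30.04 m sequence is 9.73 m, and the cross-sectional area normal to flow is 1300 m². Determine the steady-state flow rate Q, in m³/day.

Flow is perpendicular to layering, so the layers act in series and the equivalent K is the thickness-weighted harmonic mean.
Total thickness L = 11.5 + 6.04 + 12.5 = 30.04 m.
Σ(b_i/K_i) = 11.5/9.58 + 6.04/0.0617 + 12.5/0.000960 = 13120 d.
K_eq = L / Σ(b_i/K_i) = 30.04 / 13120 = 0.002290 m/day.
Q = K_eq · A · (Δh/L) = 0.002290 × 1300 × (9.73/30.04) = 0.9641 m³/day.

0.964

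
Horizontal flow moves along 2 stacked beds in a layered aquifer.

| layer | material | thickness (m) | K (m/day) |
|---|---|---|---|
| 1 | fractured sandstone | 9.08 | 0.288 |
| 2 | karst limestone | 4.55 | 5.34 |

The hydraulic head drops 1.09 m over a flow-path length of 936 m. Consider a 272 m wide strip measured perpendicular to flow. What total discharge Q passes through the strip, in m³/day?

8.52

Flow is parallel to layering, so each bed carries its own Darcy discharge and the transmissivities add.
Σ(K_i·b_i) = 0.288×9.08 + 5.34×4.55 = 26.91 m²/day.
Hydraulic gradient i = Δh / L = 1.09 / 936 = 0.001165.
Q = Σ(K_i·b_i) · W · i = 26.91 × 272 × 0.001165 = 8.524 m³/day.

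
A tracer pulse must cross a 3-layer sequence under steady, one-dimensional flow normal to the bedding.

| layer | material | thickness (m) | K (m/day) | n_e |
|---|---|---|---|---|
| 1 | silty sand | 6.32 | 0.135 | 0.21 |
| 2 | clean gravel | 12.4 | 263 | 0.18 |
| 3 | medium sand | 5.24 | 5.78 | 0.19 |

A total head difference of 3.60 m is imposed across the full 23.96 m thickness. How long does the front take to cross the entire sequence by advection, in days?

With flow normal to the layers, continuity requires the same specific discharge q through every layer.
Σ(b_i/K_i) = 6.32/0.135 + 12.4/263 + 5.24/5.78 = 47.77 d.
q = Δh / Σ(b_i/K_i) = 3.60 / 47.77 = 0.07536 m/day.
In each layer the seepage velocity is v_i = q/n_i, so the layer transit time is t_i = b_i·n_i / q:
  layer 1 (silty sand): t_1 = 6.32 × 0.21 / 0.07536 = 17.61 d
  layer 2 (clean gravel): t_2 = 12.4 × 0.18 / 0.07536 = 29.62 d
  layer 3 (medium sand): t_3 = 5.24 × 0.19 / 0.07536 = 13.21 d
Total t = Σ t_i = 60.44 days.

60.4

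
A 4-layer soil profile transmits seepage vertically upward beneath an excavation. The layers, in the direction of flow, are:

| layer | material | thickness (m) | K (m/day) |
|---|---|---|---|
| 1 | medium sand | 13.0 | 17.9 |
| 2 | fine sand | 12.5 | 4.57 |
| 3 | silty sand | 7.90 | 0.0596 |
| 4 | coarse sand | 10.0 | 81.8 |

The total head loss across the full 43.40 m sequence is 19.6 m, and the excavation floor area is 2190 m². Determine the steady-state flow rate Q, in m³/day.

315

Flow is perpendicular to layering, so the layers act in series and the equivalent K is the thickness-weighted harmonic mean.
Total thickness L = 13.0 + 12.5 + 7.90 + 10.0 = 43.40 m.
Σ(b_i/K_i) = 13.0/17.9 + 12.5/4.57 + 7.90/0.0596 + 10.0/81.8 = 136.1 d.
K_eq = L / Σ(b_i/K_i) = 43.40 / 136.1 = 0.3188 m/day.
Q = K_eq · A · (Δh/L) = 0.3188 × 2190 × (19.6/43.40) = 315.3 m³/day.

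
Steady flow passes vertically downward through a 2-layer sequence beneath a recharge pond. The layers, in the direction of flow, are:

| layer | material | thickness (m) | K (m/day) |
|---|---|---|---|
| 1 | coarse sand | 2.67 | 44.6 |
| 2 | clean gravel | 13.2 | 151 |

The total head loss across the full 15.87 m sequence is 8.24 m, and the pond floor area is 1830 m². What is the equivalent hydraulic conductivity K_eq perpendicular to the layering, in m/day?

Flow is perpendicular to layering, so the layers act in series and the equivalent K is the thickness-weighted harmonic mean.
Total thickness L = 2.67 + 13.2 = 15.87 m.
Σ(b_i/K_i) = 2.67/44.6 + 13.2/151 = 0.1473 d.
K_eq = L / Σ(b_i/K_i) = 15.87 / 0.1473 = 107.8 m/day.

108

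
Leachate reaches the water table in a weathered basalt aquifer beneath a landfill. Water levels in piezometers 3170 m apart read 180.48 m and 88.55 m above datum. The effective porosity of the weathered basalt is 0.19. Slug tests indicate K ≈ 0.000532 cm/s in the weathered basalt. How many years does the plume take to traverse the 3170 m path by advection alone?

124

Convert K: 0.000532 cm/s × 864 = 0.4596 m/day.
Hydraulic gradient i = (180.48 − 88.55) / 3170 = 91.93 / 3170 = 0.02900.
Darcy flux q = K · i = 0.4596 × 0.02900 = 0.01333 m/day.
Seepage velocity v = q / n_e = 0.01333 / 0.19 = 0.07016 m/day.
Travel time t = L / v = 3170 / 0.07016 = 45185 days = 123.7 years.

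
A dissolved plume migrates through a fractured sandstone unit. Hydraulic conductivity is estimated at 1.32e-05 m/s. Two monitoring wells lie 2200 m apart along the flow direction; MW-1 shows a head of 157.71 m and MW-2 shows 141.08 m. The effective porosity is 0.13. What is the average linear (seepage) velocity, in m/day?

Convert K: 1.32e-05 m/s × 86400 = 1.140 m/day.
Hydraulic gradient i = (157.71 − 141.08) / 2200 = 16.63 / 2200 = 0.007559.
Darcy flux q = K · i = 1.140 × 0.007559 = 0.008621 m/day.
Seepage velocity v = q / n_e = 0.008621 / 0.13 = 0.06632 m/day.

0.0663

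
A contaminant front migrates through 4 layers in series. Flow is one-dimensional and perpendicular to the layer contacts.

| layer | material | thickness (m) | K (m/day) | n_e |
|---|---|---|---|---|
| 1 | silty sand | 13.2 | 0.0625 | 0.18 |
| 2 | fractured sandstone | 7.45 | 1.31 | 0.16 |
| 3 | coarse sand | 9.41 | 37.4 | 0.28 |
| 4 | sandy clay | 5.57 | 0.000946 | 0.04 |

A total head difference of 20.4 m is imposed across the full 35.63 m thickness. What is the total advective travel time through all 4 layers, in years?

With flow normal to the layers, continuity requires the same specific discharge q through every layer.
Σ(b_i/K_i) = 13.2/0.0625 + 7.45/1.31 + 9.41/37.4 + 5.57/0.000946 = 6105 d.
q = Δh / Σ(b_i/K_i) = 20.4 / 6105 = 0.003341 m/day.
In each layer the seepage velocity is v_i = q/n_i, so the layer transit time is t_i = b_i·n_i / q:
  layer 1 (silty sand): t_1 = 13.2 × 0.18 / 0.003341 = 711.1 d
  layer 2 (fractured sandstone): t_2 = 7.45 × 0.16 / 0.003341 = 356.7 d
  layer 3 (coarse sand): t_3 = 9.41 × 0.28 / 0.003341 = 788.5 d
  layer 4 (sandy clay): t_4 = 5.57 × 0.04 / 0.003341 = 66.68 d
Total t = Σ t_i = 1923 days = 5.265 years.

5.26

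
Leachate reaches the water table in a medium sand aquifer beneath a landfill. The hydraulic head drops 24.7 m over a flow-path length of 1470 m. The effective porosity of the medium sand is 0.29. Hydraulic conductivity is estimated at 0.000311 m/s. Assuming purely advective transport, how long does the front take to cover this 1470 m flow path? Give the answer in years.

Convert K: 0.000311 m/s × 86400 = 26.87 m/day.
Hydraulic gradient i = Δh / L = 24.7 / 1470 = 0.01680.
Darcy flux q = K · i = 26.87 × 0.01680 = 0.4515 m/day.
Seepage velocity v = q / n_e = 0.4515 / 0.29 = 1.557 m/day.
Travel time t = L / v = 1470 / 1.557 = 944.2 days = 2.585 years.

2.59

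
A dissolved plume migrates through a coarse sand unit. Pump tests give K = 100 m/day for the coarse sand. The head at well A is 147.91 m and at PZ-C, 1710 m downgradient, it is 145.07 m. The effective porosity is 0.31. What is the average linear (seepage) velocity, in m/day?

0.536

Hydraulic gradient i = (147.91 − 145.07) / 1710 = 2.84 / 1710 = 0.001661.
Darcy flux q = K · i = 100.0 × 0.001661 = 0.1661 m/day.
Seepage velocity v = q / n_e = 0.1661 / 0.31 = 0.5357 m/day.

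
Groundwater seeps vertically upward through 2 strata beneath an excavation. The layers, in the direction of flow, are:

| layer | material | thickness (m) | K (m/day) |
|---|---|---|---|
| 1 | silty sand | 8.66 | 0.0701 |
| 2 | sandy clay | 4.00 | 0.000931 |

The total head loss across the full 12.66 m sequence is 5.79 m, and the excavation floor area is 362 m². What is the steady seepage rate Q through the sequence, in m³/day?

Flow is perpendicular to layering, so the layers act in series and the equivalent K is the thickness-weighted harmonic mean.
Total thickness L = 8.66 + 4.00 = 12.66 m.
Σ(b_i/K_i) = 8.66/0.0701 + 4.00/0.000931 = 4420 d.
K_eq = L / Σ(b_i/K_i) = 12.66 / 4420 = 0.002864 m/day.
Q = K_eq · A · (Δh/L) = 0.002864 × 362 × (5.79/12.66) = 0.4742 m³/day.

0.474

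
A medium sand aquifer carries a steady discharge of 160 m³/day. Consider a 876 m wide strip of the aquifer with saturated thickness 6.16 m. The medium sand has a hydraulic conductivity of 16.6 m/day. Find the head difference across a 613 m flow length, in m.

1.09

Cross-sectional area A = 876 × 6.16 = 5396 m².
From Q = K·A·i, i = Q / (K·A) = 160 / (16.60 × 5396) = 0.001786.
Head loss Δh = i · L = 0.001786 × 613 = 1.095 m.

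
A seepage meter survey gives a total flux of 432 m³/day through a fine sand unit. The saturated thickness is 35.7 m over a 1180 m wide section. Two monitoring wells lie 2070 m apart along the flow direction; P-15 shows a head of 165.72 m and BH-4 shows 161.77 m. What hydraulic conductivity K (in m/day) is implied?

5.37

Cross-sectional area A = 1180 × 35.7 = 42126 m².
Hydraulic gradient i = (165.72 − 161.77) / 2070 = 3.95 / 2070 = 0.001908.
From Q = K·A·i, K = Q / (A·i) = 432 / (42126 × 0.001908) = 5.374 m/day.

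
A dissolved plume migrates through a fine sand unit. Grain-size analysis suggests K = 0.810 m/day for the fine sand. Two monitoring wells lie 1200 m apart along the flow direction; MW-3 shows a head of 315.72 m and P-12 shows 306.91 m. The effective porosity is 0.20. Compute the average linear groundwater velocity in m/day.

Hydraulic gradient i = (315.72 − 306.91) / 1200 = 8.81 / 1200 = 0.007342.
Darcy flux q = K · i = 0.8100 × 0.007342 = 0.005947 m/day.
Seepage velocity v = q / n_e = 0.005947 / 0.20 = 0.02973 m/day.

0.0297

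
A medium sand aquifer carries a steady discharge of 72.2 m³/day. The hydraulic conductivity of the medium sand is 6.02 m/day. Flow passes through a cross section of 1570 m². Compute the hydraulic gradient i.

0.00764

From Q = K·A·i, i = Q / (K·A) = 72.2 / (6.020 × 1570) = 0.007639.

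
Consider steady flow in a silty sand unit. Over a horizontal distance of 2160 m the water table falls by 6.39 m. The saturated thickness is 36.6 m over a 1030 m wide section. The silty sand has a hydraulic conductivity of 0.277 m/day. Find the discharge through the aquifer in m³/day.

Cross-sectional area A = 1030 × 36.6 = 37698 m².
Hydraulic gradient i = Δh / L = 6.39 / 2160 = 0.002958.
Darcy's law: Q = K · A · i = 0.2770 × 37698 × 0.002958 = 30.89 m³/day.

30.9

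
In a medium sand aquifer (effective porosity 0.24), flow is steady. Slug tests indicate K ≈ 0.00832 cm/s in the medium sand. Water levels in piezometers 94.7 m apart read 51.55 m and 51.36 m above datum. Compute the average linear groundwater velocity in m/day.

Convert K: 0.00832 cm/s × 864 = 7.188 m/day.
Hydraulic gradient i = (51.55 − 51.36) / 94.7 = 0.19 / 94.7 = 0.002006.
Darcy flux q = K · i = 7.188 × 0.002006 = 0.01442 m/day.
Seepage velocity v = q / n_e = 0.01442 / 0.24 = 0.06009 m/day.

0.0601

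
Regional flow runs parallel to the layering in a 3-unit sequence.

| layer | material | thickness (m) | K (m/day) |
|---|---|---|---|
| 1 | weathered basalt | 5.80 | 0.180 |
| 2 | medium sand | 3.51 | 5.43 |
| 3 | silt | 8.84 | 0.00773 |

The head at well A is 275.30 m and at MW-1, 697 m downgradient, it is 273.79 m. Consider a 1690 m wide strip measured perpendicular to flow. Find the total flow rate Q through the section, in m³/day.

73.9

Flow is parallel to layering, so each bed carries its own Darcy discharge and the transmissivities add.
Σ(K_i·b_i) = 0.180×5.80 + 5.43×3.51 + 0.00773×8.84 = 20.17 m²/day.
Hydraulic gradient i = (275.30 − 273.79) / 697 = 1.51 / 697 = 0.002166.
Q = Σ(K_i·b_i) · W · i = 20.17 × 1690 × 0.002166 = 73.85 m³/day.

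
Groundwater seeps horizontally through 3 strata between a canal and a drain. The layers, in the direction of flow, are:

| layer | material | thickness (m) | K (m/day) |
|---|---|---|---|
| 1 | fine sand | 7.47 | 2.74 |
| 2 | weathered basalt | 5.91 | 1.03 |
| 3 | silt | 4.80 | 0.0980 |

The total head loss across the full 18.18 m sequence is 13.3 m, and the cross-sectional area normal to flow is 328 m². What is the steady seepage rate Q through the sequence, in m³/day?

Flow is perpendicular to layering, so the layers act in series and the equivalent K is the thickness-weighted harmonic mean.
Total thickness L = 7.47 + 5.91 + 4.80 = 18.18 m.
Σ(b_i/K_i) = 7.47/2.74 + 5.91/1.03 + 4.80/0.0980 = 57.44 d.
K_eq = L / Σ(b_i/K_i) = 18.18 / 57.44 = 0.3165 m/day.
Q = K_eq · A · (Δh/L) = 0.3165 × 328 × (13.3/18.18) = 75.94 m³/day.

75.9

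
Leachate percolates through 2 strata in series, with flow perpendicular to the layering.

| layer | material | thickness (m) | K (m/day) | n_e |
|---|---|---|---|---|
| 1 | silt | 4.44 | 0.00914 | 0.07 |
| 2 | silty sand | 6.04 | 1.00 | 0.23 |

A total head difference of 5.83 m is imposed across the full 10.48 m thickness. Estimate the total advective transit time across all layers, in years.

0.393

With flow normal to the layers, continuity requires the same specific discharge q through every layer.
Σ(b_i/K_i) = 4.44/0.00914 + 6.04/1.00 = 491.8 d.
q = Δh / Σ(b_i/K_i) = 5.83 / 491.8 = 0.01185 m/day.
In each layer the seepage velocity is v_i = q/n_i, so the layer transit time is t_i = b_i·n_i / q:
  layer 1 (silt): t_1 = 4.44 × 0.07 / 0.01185 = 26.22 d
  layer 2 (silty sand): t_2 = 6.04 × 0.23 / 0.01185 = 117.2 d
Total t = Σ t_i = 143.4 days = 0.3926 years.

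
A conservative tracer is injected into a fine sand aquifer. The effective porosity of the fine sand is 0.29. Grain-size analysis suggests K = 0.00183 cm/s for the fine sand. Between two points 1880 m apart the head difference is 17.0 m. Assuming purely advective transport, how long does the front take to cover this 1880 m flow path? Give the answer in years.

Convert K: 0.00183 cm/s × 864 = 1.581 m/day.
Hydraulic gradient i = Δh / L = 17.0 / 1880 = 0.009043.
Darcy flux q = K · i = 1.581 × 0.009043 = 0.01430 m/day.
Seepage velocity v = q / n_e = 0.01430 / 0.29 = 0.04930 m/day.
Travel time t = L / v = 1880 / 0.04930 = 38133 days = 104.4 years.

104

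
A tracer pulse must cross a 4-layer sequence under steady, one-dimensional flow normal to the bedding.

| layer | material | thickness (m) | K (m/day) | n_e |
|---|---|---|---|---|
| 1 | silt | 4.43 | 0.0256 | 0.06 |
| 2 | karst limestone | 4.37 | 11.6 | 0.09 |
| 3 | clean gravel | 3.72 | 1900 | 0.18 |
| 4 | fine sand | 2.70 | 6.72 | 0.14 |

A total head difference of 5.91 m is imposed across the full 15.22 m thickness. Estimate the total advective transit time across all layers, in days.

With flow normal to the layers, continuity requires the same specific discharge q through every layer.
Σ(b_i/K_i) = 4.43/0.0256 + 4.37/11.6 + 3.72/1900 + 2.70/6.72 = 173.8 d.
q = Δh / Σ(b_i/K_i) = 5.91 / 173.8 = 0.03400 m/day.
In each layer the seepage velocity is v_i = q/n_i, so the layer transit time is t_i = b_i·n_i / q:
  layer 1 (silt): t_1 = 4.43 × 0.06 / 0.03400 = 7.818 d
  layer 2 (karst limestone): t_2 = 4.37 × 0.09 / 0.03400 = 11.57 d
  layer 3 (clean gravel): t_3 = 3.72 × 0.18 / 0.03400 = 19.69 d
  layer 4 (fine sand): t_4 = 2.70 × 0.14 / 0.03400 = 11.12 d
Total t = Σ t_i = 50.20 days.

50.2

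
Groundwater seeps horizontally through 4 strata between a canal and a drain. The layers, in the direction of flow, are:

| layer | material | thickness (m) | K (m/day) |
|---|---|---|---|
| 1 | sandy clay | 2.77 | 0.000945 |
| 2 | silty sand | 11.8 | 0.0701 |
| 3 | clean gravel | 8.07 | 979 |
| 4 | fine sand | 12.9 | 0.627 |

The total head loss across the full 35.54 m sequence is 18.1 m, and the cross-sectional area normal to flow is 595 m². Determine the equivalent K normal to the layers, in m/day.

Flow is perpendicular to layering, so the layers act in series and the equivalent K is the thickness-weighted harmonic mean.
Total thickness L = 2.77 + 11.8 + 8.07 + 12.9 = 35.54 m.
Σ(b_i/K_i) = 2.77/0.000945 + 11.8/0.0701 + 8.07/979 + 12.9/0.627 = 3120 d.
K_eq = L / Σ(b_i/K_i) = 35.54 / 3120 = 0.01139 m/day.

0.0114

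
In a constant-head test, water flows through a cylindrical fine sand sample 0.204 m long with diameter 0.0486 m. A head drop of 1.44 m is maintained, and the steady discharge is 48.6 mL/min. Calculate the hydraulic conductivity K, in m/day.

5.34

Cross-sectional area A = π·(d/2)² = π × (0.0486/2)² = 0.001855 m².
Convert discharge: 48.6 mL/min = 8.100e-07 m³/s.
Darcy's law rearranged: K = Q·L / (A·Δh) = 8.100e-07 × 0.204 / (0.001855 × 1.44) = 6.186e-05 m/s = 5.344 m/day.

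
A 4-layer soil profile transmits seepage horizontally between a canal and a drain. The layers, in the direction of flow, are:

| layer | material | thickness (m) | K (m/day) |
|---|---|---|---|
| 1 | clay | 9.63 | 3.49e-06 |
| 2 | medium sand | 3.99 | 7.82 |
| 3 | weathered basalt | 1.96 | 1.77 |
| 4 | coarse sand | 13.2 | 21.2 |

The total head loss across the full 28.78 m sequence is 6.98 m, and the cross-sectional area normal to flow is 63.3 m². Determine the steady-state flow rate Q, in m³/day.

0.000160

Flow is perpendicular to layering, so the layers act in series and the equivalent K is the thickness-weighted harmonic mean.
Total thickness L = 9.63 + 3.99 + 1.96 + 13.2 = 28.78 m.
Σ(b_i/K_i) = 9.63/3.49e-06 + 3.99/7.82 + 1.96/1.77 + 13.2/21.2 = 2.759e+06 d.
K_eq = L / Σ(b_i/K_i) = 28.78 / 2.759e+06 = 1.043e-05 m/day.
Q = K_eq · A · (Δh/L) = 1.043e-05 × 63.3 × (6.98/28.78) = 0.0001601 m³/day.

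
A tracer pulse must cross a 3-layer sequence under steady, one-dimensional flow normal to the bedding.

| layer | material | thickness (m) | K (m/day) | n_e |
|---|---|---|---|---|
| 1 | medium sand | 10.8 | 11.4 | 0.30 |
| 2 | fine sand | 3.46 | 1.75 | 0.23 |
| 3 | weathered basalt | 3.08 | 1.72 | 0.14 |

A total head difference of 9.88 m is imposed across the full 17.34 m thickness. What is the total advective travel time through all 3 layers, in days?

With flow normal to the layers, continuity requires the same specific discharge q through every layer.
Σ(b_i/K_i) = 10.8/11.4 + 3.46/1.75 + 3.08/1.72 = 4.715 d.
q = Δh / Σ(b_i/K_i) = 9.88 / 4.715 = 2.095 m/day.
In each layer the seepage velocity is v_i = q/n_i, so the layer transit time is t_i = b_i·n_i / q:
  layer 1 (medium sand): t_1 = 10.8 × 0.30 / 2.095 = 1.546 d
  layer 2 (fine sand): t_2 = 3.46 × 0.23 / 2.095 = 0.3798 d
  layer 3 (weathered basalt): t_3 = 3.08 × 0.14 / 2.095 = 0.2058 d
Total t = Σ t_i = 2.132 days.

2.13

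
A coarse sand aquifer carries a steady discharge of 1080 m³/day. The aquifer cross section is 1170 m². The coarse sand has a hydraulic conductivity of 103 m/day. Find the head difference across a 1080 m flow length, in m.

9.68

From Q = K·A·i, i = Q / (K·A) = 1080 / (103.0 × 1170) = 0.008962.
Head loss Δh = i · L = 0.008962 × 1080 = 9.679 m.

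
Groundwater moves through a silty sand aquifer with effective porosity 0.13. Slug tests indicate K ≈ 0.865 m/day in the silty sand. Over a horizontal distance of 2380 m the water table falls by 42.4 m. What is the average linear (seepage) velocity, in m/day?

0.119

Hydraulic gradient i = Δh / L = 42.4 / 2380 = 0.01782.
Darcy flux q = K · i = 0.8650 × 0.01782 = 0.01541 m/day.
Seepage velocity v = q / n_e = 0.01541 / 0.13 = 0.1185 m/day.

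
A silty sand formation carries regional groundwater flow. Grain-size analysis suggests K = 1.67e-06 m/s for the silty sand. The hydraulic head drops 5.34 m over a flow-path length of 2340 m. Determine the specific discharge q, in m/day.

Convert K: 1.67e-06 m/s × 86400 = 0.1443 m/day.
Hydraulic gradient i = Δh / L = 5.34 / 2340 = 0.002282.
Specific discharge q = K · i = 0.1443 × 0.002282 = 0.0003293 m/day.

0.000329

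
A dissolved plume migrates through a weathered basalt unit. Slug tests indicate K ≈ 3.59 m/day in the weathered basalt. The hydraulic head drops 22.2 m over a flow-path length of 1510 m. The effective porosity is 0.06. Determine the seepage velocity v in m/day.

Hydraulic gradient i = Δh / L = 22.2 / 1510 = 0.01470.
Darcy flux q = K · i = 3.590 × 0.01470 = 0.05278 m/day.
Seepage velocity v = q / n_e = 0.05278 / 0.06 = 0.8797 m/day.

0.880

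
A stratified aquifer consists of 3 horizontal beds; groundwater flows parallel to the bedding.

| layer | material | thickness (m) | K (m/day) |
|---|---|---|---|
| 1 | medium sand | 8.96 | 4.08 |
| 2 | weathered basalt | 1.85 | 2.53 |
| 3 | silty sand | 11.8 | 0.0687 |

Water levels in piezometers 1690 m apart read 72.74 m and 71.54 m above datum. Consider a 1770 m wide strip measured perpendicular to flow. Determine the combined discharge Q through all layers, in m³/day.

52.8

Flow is parallel to layering, so each bed carries its own Darcy discharge and the transmissivities add.
Σ(K_i·b_i) = 4.08×8.96 + 2.53×1.85 + 0.0687×11.8 = 42.05 m²/day.
Hydraulic gradient i = (72.74 − 71.54) / 1690 = 1.2 / 1690 = 0.0007101.
Q = Σ(K_i·b_i) · W · i = 42.05 × 1770 × 0.0007101 = 52.85 m³/day.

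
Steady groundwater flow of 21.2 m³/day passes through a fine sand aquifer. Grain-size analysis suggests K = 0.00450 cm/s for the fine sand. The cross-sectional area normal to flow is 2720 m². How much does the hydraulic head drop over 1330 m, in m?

2.67

Convert K: 0.00450 cm/s × 864 = 3.888 m/day.
From Q = K·A·i, i = Q / (K·A) = 21.2 / (3.888 × 2720) = 0.002005.
Head loss Δh = i · L = 0.002005 × 1330 = 2.666 m.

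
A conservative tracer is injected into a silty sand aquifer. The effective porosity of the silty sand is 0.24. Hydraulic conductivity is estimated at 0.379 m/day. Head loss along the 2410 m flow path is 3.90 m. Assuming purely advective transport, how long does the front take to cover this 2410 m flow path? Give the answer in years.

Hydraulic gradient i = Δh / L = 3.90 / 2410 = 0.001618.
Darcy flux q = K · i = 0.3790 × 0.001618 = 0.0006133 m/day.
Seepage velocity v = q / n_e = 0.0006133 / 0.24 = 0.002555 m/day.
Travel time t = L / v = 2410 / 0.002555 = 9.431e+05 days = 2582 years.

2580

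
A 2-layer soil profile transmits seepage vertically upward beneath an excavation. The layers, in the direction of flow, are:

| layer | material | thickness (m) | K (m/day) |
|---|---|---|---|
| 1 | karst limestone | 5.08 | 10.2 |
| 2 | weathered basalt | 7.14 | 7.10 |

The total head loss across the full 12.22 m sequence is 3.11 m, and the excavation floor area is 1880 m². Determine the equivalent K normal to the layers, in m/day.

Flow is perpendicular to layering, so the layers act in series and the equivalent K is the thickness-weighted harmonic mean.
Total thickness L = 5.08 + 7.14 = 12.22 m.
Σ(b_i/K_i) = 5.08/10.2 + 7.14/7.10 = 1.504 d.
K_eq = L / Σ(b_i/K_i) = 12.22 / 1.504 = 8.127 m/day.

8.13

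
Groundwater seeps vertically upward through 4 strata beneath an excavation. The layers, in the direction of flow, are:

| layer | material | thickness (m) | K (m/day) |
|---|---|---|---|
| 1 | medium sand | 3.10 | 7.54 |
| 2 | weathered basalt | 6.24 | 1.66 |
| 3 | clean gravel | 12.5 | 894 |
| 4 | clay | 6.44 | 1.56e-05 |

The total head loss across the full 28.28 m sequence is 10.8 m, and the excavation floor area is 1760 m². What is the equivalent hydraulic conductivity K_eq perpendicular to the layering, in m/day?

6.85e-05

Flow is perpendicular to layering, so the layers act in series and the equivalent K is the thickness-weighted harmonic mean.
Total thickness L = 3.10 + 6.24 + 12.5 + 6.44 = 28.28 m.
Σ(b_i/K_i) = 3.10/7.54 + 6.24/1.66 + 12.5/894 + 6.44/1.56e-05 = 4.128e+05 d.
K_eq = L / Σ(b_i/K_i) = 28.28 / 4.128e+05 = 6.850e-05 m/day.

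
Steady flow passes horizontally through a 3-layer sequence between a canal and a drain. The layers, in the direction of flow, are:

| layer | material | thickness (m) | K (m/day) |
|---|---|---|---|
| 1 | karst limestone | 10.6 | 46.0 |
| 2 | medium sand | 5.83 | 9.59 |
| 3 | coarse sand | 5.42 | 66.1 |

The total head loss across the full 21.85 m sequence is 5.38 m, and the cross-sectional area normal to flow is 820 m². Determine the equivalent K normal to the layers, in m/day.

Flow is perpendicular to layering, so the layers act in series and the equivalent K is the thickness-weighted harmonic mean.
Total thickness L = 10.6 + 5.83 + 5.42 = 21.85 m.
Σ(b_i/K_i) = 10.6/46.0 + 5.83/9.59 + 5.42/66.1 = 0.9204 d.
K_eq = L / Σ(b_i/K_i) = 21.85 / 0.9204 = 23.74 m/day.

23.7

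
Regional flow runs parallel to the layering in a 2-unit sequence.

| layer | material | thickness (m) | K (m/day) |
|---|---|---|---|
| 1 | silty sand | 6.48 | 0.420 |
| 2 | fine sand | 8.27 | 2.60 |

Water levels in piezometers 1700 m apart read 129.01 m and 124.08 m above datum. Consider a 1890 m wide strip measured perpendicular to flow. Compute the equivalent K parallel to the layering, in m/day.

Flow is parallel to layering, so each bed carries its own Darcy discharge and the transmissivities add.
Σ(K_i·b_i) = 0.420×6.48 + 2.60×8.27 = 24.22 m²/day.
Total thickness b = 14.75 m, so K_eq = Σ(K_i·b_i)/b = 1.642 m/day.

1.64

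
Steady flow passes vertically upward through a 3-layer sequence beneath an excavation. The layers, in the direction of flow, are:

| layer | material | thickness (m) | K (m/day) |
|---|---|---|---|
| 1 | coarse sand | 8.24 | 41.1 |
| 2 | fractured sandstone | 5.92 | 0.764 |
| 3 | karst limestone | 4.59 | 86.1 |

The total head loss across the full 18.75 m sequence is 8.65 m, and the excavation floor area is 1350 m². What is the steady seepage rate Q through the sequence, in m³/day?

1460

Flow is perpendicular to layering, so the layers act in series and the equivalent K is the thickness-weighted harmonic mean.
Total thickness L = 8.24 + 5.92 + 4.59 = 18.75 m.
Σ(b_i/K_i) = 8.24/41.1 + 5.92/0.764 + 4.59/86.1 = 8.002 d.
K_eq = L / Σ(b_i/K_i) = 18.75 / 8.002 = 2.343 m/day.
Q = K_eq · A · (Δh/L) = 2.343 × 1350 × (8.65/18.75) = 1459 m³/day.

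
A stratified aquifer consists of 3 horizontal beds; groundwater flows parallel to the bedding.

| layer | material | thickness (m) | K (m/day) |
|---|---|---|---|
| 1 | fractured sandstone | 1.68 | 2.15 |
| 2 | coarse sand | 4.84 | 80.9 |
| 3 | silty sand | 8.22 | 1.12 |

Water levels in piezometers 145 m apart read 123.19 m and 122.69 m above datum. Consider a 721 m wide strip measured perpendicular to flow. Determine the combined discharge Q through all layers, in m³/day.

Flow is parallel to layering, so each bed carries its own Darcy discharge and the transmissivities add.
Σ(K_i·b_i) = 2.15×1.68 + 80.9×4.84 + 1.12×8.22 = 404.4 m²/day.
Hydraulic gradient i = (123.19 − 122.69) / 145 = 0.5 / 145 = 0.003448.
Q = Σ(K_i·b_i) · W · i = 404.4 × 721 × 0.003448 = 1005 m³/day.

1010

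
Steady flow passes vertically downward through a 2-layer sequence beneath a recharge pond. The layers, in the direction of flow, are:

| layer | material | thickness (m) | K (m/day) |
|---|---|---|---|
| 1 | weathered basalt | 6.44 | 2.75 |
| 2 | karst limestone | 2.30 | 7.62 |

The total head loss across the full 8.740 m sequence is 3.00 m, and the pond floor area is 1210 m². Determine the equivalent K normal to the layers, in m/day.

Flow is perpendicular to layering, so the layers act in series and the equivalent K is the thickness-weighted harmonic mean.
Total thickness L = 6.44 + 2.30 = 8.740 m.
Σ(b_i/K_i) = 6.44/2.75 + 2.30/7.62 = 2.644 d.
K_eq = L / Σ(b_i/K_i) = 8.740 / 2.644 = 3.306 m/day.

3.31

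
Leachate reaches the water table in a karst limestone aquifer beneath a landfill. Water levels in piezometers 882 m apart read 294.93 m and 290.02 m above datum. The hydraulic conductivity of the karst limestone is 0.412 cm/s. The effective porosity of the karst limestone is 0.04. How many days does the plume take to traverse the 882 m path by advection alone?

Convert K: 0.412 cm/s × 864 = 356.0 m/day.
Hydraulic gradient i = (294.93 − 290.02) / 882 = 4.91 / 882 = 0.005567.
Darcy flux q = K · i = 356.0 × 0.005567 = 1.982 m/day.
Seepage velocity v = q / n_e = 1.982 / 0.04 = 49.54 m/day.
Travel time t = L / v = 882 / 49.54 = 17.80 days.

17.8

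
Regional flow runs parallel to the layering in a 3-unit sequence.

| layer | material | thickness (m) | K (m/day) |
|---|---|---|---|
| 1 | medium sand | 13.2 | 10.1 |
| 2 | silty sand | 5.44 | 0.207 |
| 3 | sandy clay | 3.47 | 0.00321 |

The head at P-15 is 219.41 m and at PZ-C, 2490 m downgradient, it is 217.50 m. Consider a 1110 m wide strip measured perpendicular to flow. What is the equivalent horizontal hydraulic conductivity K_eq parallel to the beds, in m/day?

6.08

Flow is parallel to layering, so each bed carries its own Darcy discharge and the transmissivities add.
Σ(K_i·b_i) = 10.1×13.2 + 0.207×5.44 + 0.00321×3.47 = 134.5 m²/day.
Total thickness b = 22.11 m, so K_eq = Σ(K_i·b_i)/b = 6.081 m/day.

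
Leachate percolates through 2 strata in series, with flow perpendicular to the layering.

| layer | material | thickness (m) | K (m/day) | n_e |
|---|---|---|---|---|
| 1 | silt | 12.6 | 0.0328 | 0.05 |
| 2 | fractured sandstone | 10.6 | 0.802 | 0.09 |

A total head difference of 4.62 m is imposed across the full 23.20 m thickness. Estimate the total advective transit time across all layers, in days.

With flow normal to the layers, continuity requires the same specific discharge q through every layer.
Σ(b_i/K_i) = 12.6/0.0328 + 10.6/0.802 = 397.4 d.
q = Δh / Σ(b_i/K_i) = 4.62 / 397.4 = 0.01163 m/day.
In each layer the seepage velocity is v_i = q/n_i, so the layer transit time is t_i = b_i·n_i / q:
  layer 1 (silt): t_1 = 12.6 × 0.05 / 0.01163 = 54.19 d
  layer 2 (fractured sandstone): t_2 = 10.6 × 0.09 / 0.01163 = 82.05 d
Total t = Σ t_i = 136.2 days.

136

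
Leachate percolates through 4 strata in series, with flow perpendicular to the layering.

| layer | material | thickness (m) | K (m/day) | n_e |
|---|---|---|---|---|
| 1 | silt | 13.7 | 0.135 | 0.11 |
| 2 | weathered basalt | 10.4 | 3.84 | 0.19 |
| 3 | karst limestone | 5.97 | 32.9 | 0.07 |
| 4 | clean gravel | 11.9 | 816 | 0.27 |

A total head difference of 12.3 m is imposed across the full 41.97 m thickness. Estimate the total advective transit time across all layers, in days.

With flow normal to the layers, continuity requires the same specific discharge q through every layer.
Σ(b_i/K_i) = 13.7/0.135 + 10.4/3.84 + 5.97/32.9 + 11.9/816 = 104.4 d.
q = Δh / Σ(b_i/K_i) = 12.3 / 104.4 = 0.1178 m/day.
In each layer the seepage velocity is v_i = q/n_i, so the layer transit time is t_i = b_i·n_i / q:
  layer 1 (silt): t_1 = 13.7 × 0.11 / 0.1178 = 12.79 d
  layer 2 (weathered basalt): t_2 = 10.4 × 0.19 / 0.1178 = 16.77 d
  layer 3 (karst limestone): t_3 = 5.97 × 0.07 / 0.1178 = 3.547 d
  layer 4 (clean gravel): t_4 = 11.9 × 0.27 / 0.1178 = 27.27 d
Total t = Σ t_i = 60.37 days.

60.4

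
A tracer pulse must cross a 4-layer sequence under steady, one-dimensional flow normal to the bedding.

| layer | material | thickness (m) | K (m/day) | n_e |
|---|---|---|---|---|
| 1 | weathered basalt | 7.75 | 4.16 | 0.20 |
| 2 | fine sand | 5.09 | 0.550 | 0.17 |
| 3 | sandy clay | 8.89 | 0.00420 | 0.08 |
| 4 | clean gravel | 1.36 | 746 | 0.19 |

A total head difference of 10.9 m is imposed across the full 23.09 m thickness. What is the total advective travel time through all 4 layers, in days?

With flow normal to the layers, continuity requires the same specific discharge q through every layer.
Σ(b_i/K_i) = 7.75/4.16 + 5.09/0.550 + 8.89/0.00420 + 1.36/746 = 2128 d.
q = Δh / Σ(b_i/K_i) = 10.9 / 2128 = 0.005123 m/day.
In each layer the seepage velocity is v_i = q/n_i, so the layer transit time is t_i = b_i·n_i / q:
  layer 1 (weathered basalt): t_1 = 7.75 × 0.20 / 0.005123 = 302.6 d
  layer 2 (fine sand): t_2 = 5.09 × 0.17 / 0.005123 = 168.9 d
  layer 3 (sandy clay): t_3 = 8.89 × 0.08 / 0.005123 = 138.8 d
  layer 4 (clean gravel): t_4 = 1.36 × 0.19 / 0.005123 = 50.44 d
Total t = Σ t_i = 660.8 days.

661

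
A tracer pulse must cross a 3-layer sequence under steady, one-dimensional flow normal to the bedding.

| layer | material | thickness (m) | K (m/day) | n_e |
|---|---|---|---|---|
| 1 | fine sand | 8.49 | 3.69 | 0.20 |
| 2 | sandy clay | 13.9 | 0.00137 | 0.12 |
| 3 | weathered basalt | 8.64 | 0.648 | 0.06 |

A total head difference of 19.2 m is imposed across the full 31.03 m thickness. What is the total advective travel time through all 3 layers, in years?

5.63

With flow normal to the layers, continuity requires the same specific discharge q through every layer.
Σ(b_i/K_i) = 8.49/3.69 + 13.9/0.00137 + 8.64/0.648 = 10162 d.
q = Δh / Σ(b_i/K_i) = 19.2 / 10162 = 0.001889 m/day.
In each layer the seepage velocity is v_i = q/n_i, so the layer transit time is t_i = b_i·n_i / q:
  layer 1 (fine sand): t_1 = 8.49 × 0.20 / 0.001889 = 898.7 d
  layer 2 (sandy clay): t_2 = 13.9 × 0.12 / 0.001889 = 882.8 d
  layer 3 (weathered basalt): t_3 = 8.64 × 0.06 / 0.001889 = 274.4 d
Total t = Σ t_i = 2056 days = 5.629 years.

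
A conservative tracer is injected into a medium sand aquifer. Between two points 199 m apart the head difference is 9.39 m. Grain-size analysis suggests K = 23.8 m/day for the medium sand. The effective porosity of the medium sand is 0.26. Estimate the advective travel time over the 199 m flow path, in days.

Hydraulic gradient i = Δh / L = 9.39 / 199 = 0.04719.
Darcy flux q = K · i = 23.80 × 0.04719 = 1.123 m/day.
Seepage velocity v = q / n_e = 1.123 / 0.26 = 4.319 m/day.
Travel time t = L / v = 199 / 4.319 = 46.07 days.

46.1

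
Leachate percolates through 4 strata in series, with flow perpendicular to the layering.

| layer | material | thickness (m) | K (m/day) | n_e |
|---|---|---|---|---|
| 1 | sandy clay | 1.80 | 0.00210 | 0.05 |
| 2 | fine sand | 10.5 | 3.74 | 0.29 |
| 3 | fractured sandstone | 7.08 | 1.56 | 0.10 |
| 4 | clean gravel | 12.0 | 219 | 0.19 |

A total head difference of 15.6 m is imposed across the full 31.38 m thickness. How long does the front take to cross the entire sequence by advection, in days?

With flow normal to the layers, continuity requires the same specific discharge q through every layer.
Σ(b_i/K_i) = 1.80/0.00210 + 10.5/3.74 + 7.08/1.56 + 12.0/219 = 864.5 d.
q = Δh / Σ(b_i/K_i) = 15.6 / 864.5 = 0.01804 m/day.
In each layer the seepage velocity is v_i = q/n_i, so the layer transit time is t_i = b_i·n_i / q:
  layer 1 (sandy clay): t_1 = 1.80 × 0.05 / 0.01804 = 4.988 d
  layer 2 (fine sand): t_2 = 10.5 × 0.29 / 0.01804 = 168.8 d
  layer 3 (fractured sandstone): t_3 = 7.08 × 0.10 / 0.01804 = 39.24 d
  layer 4 (clean gravel): t_4 = 12.0 × 0.19 / 0.01804 = 126.4 d
Total t = Σ t_i = 339.3 days.

339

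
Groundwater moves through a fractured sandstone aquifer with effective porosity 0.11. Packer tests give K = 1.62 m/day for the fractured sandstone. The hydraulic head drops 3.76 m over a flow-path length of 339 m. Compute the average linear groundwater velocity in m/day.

Hydraulic gradient i = Δh / L = 3.76 / 339 = 0.01109.
Darcy flux q = K · i = 1.620 × 0.01109 = 0.01797 m/day.
Seepage velocity v = q / n_e = 0.01797 / 0.11 = 0.1633 m/day.

0.163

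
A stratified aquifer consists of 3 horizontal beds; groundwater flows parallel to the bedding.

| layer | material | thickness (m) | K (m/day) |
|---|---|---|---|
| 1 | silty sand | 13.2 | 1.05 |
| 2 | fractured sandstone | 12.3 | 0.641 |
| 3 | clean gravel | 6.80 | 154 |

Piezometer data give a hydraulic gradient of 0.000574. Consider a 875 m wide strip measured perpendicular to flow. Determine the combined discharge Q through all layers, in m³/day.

Flow is parallel to layering, so each bed carries its own Darcy discharge and the transmissivities add.
Σ(K_i·b_i) = 1.05×13.2 + 0.641×12.3 + 154×6.80 = 1069 m²/day.
Hydraulic gradient i = 0.000574.
Q = Σ(K_i·b_i) · W · i = 1069 × 875 × 0.0005740 = 536.9 m³/day.

537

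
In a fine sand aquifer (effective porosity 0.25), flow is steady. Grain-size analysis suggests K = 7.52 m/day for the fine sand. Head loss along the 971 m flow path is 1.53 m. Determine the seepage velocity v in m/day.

0.0474

Hydraulic gradient i = Δh / L = 1.53 / 971 = 0.001576.
Darcy flux q = K · i = 7.520 × 0.001576 = 0.01185 m/day.
Seepage velocity v = q / n_e = 0.01185 / 0.25 = 0.04740 m/day.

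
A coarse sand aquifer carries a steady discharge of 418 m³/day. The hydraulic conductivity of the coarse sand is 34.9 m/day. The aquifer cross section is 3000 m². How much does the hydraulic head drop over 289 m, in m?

From Q = K·A·i, i = Q / (K·A) = 418 / (34.90 × 3000) = 0.003992.
Head loss Δh = i · L = 0.003992 × 289 = 1.154 m.

1.15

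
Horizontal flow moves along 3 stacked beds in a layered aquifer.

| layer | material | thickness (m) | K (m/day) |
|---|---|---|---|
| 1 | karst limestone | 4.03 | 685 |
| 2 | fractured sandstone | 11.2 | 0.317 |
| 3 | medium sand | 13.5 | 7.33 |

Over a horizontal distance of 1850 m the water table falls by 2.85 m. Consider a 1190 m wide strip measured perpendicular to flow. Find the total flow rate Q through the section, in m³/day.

5250

Flow is parallel to layering, so each bed carries its own Darcy discharge and the transmissivities add.
Σ(K_i·b_i) = 685×4.03 + 0.317×11.2 + 7.33×13.5 = 2863 m²/day.
Hydraulic gradient i = Δh / L = 2.85 / 1850 = 0.001541.
Q = Σ(K_i·b_i) · W · i = 2863 × 1190 × 0.001541 = 5249 m³/day.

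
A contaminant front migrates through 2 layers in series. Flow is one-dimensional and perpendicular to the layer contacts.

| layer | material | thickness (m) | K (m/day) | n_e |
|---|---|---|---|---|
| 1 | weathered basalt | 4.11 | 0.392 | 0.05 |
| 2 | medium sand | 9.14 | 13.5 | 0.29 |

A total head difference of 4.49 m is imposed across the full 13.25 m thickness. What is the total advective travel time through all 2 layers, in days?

7.10

With flow normal to the layers, continuity requires the same specific discharge q through every layer.
Σ(b_i/K_i) = 4.11/0.392 + 9.14/13.5 = 11.16 d.
q = Δh / Σ(b_i/K_i) = 4.49 / 11.16 = 0.4023 m/day.
In each layer the seepage velocity is v_i = q/n_i, so the layer transit time is t_i = b_i·n_i / q:
  layer 1 (weathered basalt): t_1 = 4.11 × 0.05 / 0.4023 = 0.5109 d
  layer 2 (medium sand): t_2 = 9.14 × 0.29 / 0.4023 = 6.589 d
Total t = Σ t_i = 7.100 days.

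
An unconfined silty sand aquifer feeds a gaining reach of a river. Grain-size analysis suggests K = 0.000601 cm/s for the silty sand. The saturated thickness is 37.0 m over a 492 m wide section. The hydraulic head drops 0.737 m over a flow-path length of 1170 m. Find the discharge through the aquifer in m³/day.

Convert K: 0.000601 cm/s × 864 = 0.5193 m/day.
Cross-sectional area A = 492 × 37.0 = 18204 m².
Hydraulic gradient i = Δh / L = 0.737 / 1170 = 0.0006299.
Darcy's law: Q = K · A · i = 0.5193 × 18204 × 0.0006299 = 5.954 m³/day.

5.95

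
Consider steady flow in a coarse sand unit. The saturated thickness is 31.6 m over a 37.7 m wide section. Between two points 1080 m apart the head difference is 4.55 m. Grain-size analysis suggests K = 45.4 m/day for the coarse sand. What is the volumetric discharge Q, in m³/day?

228

Cross-sectional area A = 37.7 × 31.6 = 1191 m².
Hydraulic gradient i = Δh / L = 4.55 / 1080 = 0.004213.
Darcy's law: Q = K · A · i = 45.40 × 1191 × 0.004213 = 227.9 m³/day.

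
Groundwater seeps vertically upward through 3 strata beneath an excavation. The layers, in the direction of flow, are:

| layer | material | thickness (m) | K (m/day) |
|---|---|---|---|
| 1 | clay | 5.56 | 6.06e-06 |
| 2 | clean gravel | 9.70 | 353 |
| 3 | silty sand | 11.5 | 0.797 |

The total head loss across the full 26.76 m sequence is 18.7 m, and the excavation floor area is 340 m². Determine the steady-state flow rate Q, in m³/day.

0.00693

Flow is perpendicular to layering, so the layers act in series and the equivalent K is the thickness-weighted harmonic mean.
Total thickness L = 5.56 + 9.70 + 11.5 = 26.76 m.
Σ(b_i/K_i) = 5.56/6.06e-06 + 9.70/353 + 11.5/0.797 = 9.175e+05 d.
K_eq = L / Σ(b_i/K_i) = 26.76 / 9.175e+05 = 2.917e-05 m/day.
Q = K_eq · A · (Δh/L) = 2.917e-05 × 340 × (18.7/26.76) = 0.006930 m³/day.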